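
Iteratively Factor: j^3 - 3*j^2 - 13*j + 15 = (j + 3)*(j^2 - 6*j + 5) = (j - 5)*(j + 3)*(j - 1)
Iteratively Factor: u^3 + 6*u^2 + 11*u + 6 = (u + 3)*(u^2 + 3*u + 2) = (u + 1)*(u + 3)*(u + 2)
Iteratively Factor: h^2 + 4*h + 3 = (h + 3)*(h + 1)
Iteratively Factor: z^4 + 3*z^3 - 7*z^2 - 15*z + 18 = (z - 2)*(z^3 + 5*z^2 + 3*z - 9) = (z - 2)*(z + 3)*(z^2 + 2*z - 3) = (z - 2)*(z - 1)*(z + 3)*(z + 3)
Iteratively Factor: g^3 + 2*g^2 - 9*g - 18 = (g + 2)*(g^2 - 9) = (g - 3)*(g + 2)*(g + 3)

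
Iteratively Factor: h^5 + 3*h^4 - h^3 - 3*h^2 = (h + 3)*(h^4 - h^2) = h*(h + 3)*(h^3 - h) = h*(h - 1)*(h + 3)*(h^2 + h) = h^2*(h - 1)*(h + 3)*(h + 1)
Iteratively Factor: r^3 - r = (r)*(r^2 - 1) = r*(r + 1)*(r - 1)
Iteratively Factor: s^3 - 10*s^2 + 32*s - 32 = (s - 2)*(s^2 - 8*s + 16) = (s - 4)*(s - 2)*(s - 4)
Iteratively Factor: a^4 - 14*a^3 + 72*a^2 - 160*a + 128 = (a - 4)*(a^3 - 10*a^2 + 32*a - 32) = (a - 4)^2*(a^2 - 6*a + 8) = (a - 4)^3*(a - 2)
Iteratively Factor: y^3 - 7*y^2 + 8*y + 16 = (y + 1)*(y^2 - 8*y + 16) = (y - 4)*(y + 1)*(y - 4)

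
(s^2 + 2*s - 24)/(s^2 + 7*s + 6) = (s - 4)/(s + 1)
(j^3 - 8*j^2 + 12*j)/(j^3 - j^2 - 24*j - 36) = j*(j - 2)/(j^2 + 5*j + 6)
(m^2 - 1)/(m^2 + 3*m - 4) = (m + 1)/(m + 4)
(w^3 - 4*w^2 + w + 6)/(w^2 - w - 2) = w - 3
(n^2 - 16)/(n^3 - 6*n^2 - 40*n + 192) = (n + 4)/(n^2 - 2*n - 48)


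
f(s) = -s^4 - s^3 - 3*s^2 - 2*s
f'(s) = -4*s^3 - 3*s^2 - 6*s - 2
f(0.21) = -0.56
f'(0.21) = -3.43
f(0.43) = -1.53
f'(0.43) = -5.45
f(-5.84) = -1054.65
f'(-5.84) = 727.43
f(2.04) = -42.37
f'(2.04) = -60.68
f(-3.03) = -77.95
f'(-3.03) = 99.91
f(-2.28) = -26.21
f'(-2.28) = 43.49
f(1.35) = -13.95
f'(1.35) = -25.41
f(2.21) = -53.72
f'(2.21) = -73.09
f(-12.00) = -19416.00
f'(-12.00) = 6550.00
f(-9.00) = -6057.00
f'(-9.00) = 2725.00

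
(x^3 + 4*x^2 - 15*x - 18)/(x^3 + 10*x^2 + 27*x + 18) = (x - 3)/(x + 3)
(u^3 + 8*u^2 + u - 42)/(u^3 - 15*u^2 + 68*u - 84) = (u^2 + 10*u + 21)/(u^2 - 13*u + 42)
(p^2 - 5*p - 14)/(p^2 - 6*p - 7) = (p + 2)/(p + 1)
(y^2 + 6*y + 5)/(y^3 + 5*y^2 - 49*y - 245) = (y + 1)/(y^2 - 49)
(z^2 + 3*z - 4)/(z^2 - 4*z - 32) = (z - 1)/(z - 8)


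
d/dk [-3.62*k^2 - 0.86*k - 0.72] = -7.24*k - 0.86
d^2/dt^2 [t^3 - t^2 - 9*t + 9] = 6*t - 2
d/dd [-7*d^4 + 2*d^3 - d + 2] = -28*d^3 + 6*d^2 - 1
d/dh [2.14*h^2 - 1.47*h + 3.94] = 4.28*h - 1.47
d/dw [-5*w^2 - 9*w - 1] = -10*w - 9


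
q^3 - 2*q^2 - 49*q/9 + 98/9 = (q - 7/3)*(q - 2)*(q + 7/3)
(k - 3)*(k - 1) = k^2 - 4*k + 3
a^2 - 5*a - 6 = (a - 6)*(a + 1)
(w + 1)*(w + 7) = w^2 + 8*w + 7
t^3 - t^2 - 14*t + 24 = (t - 3)*(t - 2)*(t + 4)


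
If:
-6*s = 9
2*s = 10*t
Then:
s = -3/2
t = -3/10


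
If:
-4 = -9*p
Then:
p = 4/9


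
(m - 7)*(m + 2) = m^2 - 5*m - 14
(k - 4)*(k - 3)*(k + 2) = k^3 - 5*k^2 - 2*k + 24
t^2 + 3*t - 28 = (t - 4)*(t + 7)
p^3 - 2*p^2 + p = p*(p - 1)^2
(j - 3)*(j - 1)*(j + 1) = j^3 - 3*j^2 - j + 3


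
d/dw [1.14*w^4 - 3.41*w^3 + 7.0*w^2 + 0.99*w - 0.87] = 4.56*w^3 - 10.23*w^2 + 14.0*w + 0.99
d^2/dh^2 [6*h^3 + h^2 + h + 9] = 36*h + 2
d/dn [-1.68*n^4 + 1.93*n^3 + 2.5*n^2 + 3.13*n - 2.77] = -6.72*n^3 + 5.79*n^2 + 5.0*n + 3.13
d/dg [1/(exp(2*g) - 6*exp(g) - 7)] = 2*(3 - exp(g))*exp(g)/(-exp(2*g) + 6*exp(g) + 7)^2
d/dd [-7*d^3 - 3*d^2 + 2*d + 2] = -21*d^2 - 6*d + 2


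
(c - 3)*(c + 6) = c^2 + 3*c - 18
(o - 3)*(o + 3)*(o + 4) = o^3 + 4*o^2 - 9*o - 36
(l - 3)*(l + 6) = l^2 + 3*l - 18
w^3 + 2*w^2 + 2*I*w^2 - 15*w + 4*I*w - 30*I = (w - 3)*(w + 5)*(w + 2*I)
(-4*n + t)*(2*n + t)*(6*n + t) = -48*n^3 - 20*n^2*t + 4*n*t^2 + t^3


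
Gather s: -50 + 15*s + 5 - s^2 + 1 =-s^2 + 15*s - 44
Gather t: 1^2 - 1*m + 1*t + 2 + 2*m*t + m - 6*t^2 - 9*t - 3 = -6*t^2 + t*(2*m - 8)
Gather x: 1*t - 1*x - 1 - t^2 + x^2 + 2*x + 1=-t^2 + t + x^2 + x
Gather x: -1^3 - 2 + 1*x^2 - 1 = x^2 - 4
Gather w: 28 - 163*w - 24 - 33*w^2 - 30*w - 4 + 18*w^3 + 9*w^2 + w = 18*w^3 - 24*w^2 - 192*w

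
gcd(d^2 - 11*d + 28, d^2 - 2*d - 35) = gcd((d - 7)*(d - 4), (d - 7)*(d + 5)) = d - 7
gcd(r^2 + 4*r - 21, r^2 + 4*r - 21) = r^2 + 4*r - 21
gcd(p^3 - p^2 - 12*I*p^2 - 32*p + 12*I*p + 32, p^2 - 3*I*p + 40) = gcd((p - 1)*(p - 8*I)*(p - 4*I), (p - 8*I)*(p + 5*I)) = p - 8*I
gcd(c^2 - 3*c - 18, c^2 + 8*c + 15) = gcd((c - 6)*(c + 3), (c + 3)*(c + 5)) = c + 3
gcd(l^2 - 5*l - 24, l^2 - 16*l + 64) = l - 8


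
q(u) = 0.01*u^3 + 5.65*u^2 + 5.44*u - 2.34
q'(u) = 0.03*u^2 + 11.3*u + 5.44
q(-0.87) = -2.80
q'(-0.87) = -4.37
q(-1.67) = 4.29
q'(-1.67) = -13.35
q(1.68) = 22.79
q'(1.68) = 24.51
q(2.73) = 54.82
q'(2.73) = 36.51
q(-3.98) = 64.88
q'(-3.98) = -39.06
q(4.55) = 140.32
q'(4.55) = 57.48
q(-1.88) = 7.34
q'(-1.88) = -15.70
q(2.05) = 32.64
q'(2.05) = 28.73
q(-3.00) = 31.92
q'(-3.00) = -28.19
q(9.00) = 511.56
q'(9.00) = 109.57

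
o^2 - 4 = (o - 2)*(o + 2)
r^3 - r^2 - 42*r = r*(r - 7)*(r + 6)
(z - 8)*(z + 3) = z^2 - 5*z - 24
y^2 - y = y*(y - 1)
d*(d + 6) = d^2 + 6*d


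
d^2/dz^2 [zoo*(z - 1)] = 0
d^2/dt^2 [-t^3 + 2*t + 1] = -6*t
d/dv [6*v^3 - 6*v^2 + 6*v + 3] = 18*v^2 - 12*v + 6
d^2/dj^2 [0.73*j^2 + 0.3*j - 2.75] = 1.46000000000000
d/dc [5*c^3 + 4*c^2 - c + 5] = 15*c^2 + 8*c - 1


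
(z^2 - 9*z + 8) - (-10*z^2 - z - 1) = 11*z^2 - 8*z + 9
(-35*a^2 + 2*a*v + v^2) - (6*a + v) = -35*a^2 + 2*a*v - 6*a + v^2 - v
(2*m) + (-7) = 2*m - 7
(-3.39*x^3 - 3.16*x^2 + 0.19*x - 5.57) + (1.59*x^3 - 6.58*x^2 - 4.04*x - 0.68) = -1.8*x^3 - 9.74*x^2 - 3.85*x - 6.25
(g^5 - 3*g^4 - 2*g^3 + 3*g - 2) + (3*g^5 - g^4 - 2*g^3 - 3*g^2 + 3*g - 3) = 4*g^5 - 4*g^4 - 4*g^3 - 3*g^2 + 6*g - 5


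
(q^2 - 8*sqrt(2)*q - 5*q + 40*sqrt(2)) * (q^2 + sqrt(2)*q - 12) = q^4 - 7*sqrt(2)*q^3 - 5*q^3 - 28*q^2 + 35*sqrt(2)*q^2 + 96*sqrt(2)*q + 140*q - 480*sqrt(2)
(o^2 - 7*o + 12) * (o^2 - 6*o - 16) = o^4 - 13*o^3 + 38*o^2 + 40*o - 192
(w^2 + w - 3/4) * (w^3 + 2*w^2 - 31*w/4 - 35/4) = w^5 + 3*w^4 - 13*w^3/2 - 18*w^2 - 47*w/16 + 105/16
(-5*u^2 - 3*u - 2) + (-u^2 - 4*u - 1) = -6*u^2 - 7*u - 3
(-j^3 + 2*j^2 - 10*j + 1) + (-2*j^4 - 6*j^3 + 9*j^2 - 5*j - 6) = -2*j^4 - 7*j^3 + 11*j^2 - 15*j - 5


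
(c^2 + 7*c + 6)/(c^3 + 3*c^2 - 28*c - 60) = (c + 1)/(c^2 - 3*c - 10)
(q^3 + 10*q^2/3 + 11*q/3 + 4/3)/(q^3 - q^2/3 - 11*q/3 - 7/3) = (3*q + 4)/(3*q - 7)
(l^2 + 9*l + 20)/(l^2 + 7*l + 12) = (l + 5)/(l + 3)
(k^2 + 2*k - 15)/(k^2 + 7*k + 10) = (k - 3)/(k + 2)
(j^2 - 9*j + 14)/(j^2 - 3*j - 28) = (j - 2)/(j + 4)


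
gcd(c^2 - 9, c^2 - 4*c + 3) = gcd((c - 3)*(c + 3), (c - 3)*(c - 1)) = c - 3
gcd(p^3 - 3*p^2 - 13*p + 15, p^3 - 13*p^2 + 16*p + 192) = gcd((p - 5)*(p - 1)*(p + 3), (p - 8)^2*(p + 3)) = p + 3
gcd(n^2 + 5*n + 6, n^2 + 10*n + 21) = n + 3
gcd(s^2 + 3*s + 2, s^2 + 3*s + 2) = s^2 + 3*s + 2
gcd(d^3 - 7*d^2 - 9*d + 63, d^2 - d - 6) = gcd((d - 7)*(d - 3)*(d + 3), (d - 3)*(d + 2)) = d - 3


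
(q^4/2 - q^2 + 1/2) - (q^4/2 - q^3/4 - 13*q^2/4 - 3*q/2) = q^3/4 + 9*q^2/4 + 3*q/2 + 1/2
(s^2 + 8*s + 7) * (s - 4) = s^3 + 4*s^2 - 25*s - 28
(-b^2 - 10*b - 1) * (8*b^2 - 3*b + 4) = -8*b^4 - 77*b^3 + 18*b^2 - 37*b - 4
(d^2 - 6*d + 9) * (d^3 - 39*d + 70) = d^5 - 6*d^4 - 30*d^3 + 304*d^2 - 771*d + 630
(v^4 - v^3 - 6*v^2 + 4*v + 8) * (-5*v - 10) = -5*v^5 - 5*v^4 + 40*v^3 + 40*v^2 - 80*v - 80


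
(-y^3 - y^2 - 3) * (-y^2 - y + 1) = y^5 + 2*y^4 + 2*y^2 + 3*y - 3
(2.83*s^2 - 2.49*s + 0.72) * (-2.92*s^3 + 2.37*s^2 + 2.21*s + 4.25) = -8.2636*s^5 + 13.9779*s^4 - 1.7494*s^3 + 8.231*s^2 - 8.9913*s + 3.06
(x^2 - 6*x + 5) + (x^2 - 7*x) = 2*x^2 - 13*x + 5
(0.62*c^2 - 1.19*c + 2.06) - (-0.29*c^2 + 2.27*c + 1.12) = 0.91*c^2 - 3.46*c + 0.94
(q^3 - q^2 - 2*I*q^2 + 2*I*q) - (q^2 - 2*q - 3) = q^3 - 2*q^2 - 2*I*q^2 + 2*q + 2*I*q + 3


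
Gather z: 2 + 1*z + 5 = z + 7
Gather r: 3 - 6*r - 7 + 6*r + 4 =0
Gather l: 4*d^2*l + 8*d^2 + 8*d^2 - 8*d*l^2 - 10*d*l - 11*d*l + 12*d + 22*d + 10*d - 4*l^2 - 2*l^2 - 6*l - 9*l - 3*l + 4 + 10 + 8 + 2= 16*d^2 + 44*d + l^2*(-8*d - 6) + l*(4*d^2 - 21*d - 18) + 24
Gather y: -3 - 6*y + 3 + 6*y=0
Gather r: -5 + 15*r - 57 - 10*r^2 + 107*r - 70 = -10*r^2 + 122*r - 132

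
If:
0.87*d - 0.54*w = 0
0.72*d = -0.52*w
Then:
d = 0.00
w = 0.00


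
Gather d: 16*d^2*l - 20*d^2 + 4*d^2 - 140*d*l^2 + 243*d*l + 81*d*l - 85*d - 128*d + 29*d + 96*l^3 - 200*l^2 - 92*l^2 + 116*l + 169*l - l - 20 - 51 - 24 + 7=d^2*(16*l - 16) + d*(-140*l^2 + 324*l - 184) + 96*l^3 - 292*l^2 + 284*l - 88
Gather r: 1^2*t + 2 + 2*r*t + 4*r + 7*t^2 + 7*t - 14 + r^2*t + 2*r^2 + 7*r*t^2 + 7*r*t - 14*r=r^2*(t + 2) + r*(7*t^2 + 9*t - 10) + 7*t^2 + 8*t - 12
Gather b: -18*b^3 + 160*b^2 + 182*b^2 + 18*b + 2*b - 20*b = -18*b^3 + 342*b^2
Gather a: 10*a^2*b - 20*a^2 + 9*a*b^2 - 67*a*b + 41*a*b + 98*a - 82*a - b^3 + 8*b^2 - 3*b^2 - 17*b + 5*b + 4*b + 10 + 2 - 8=a^2*(10*b - 20) + a*(9*b^2 - 26*b + 16) - b^3 + 5*b^2 - 8*b + 4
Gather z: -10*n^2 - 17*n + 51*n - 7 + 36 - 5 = -10*n^2 + 34*n + 24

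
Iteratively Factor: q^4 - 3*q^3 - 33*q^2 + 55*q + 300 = (q - 5)*(q^3 + 2*q^2 - 23*q - 60) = (q - 5)*(q + 4)*(q^2 - 2*q - 15) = (q - 5)^2*(q + 4)*(q + 3)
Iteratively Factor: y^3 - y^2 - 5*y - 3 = (y + 1)*(y^2 - 2*y - 3) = (y + 1)^2*(y - 3)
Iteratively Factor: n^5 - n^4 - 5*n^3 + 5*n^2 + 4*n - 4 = (n - 1)*(n^4 - 5*n^2 + 4) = (n - 1)*(n + 2)*(n^3 - 2*n^2 - n + 2) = (n - 1)^2*(n + 2)*(n^2 - n - 2) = (n - 2)*(n - 1)^2*(n + 2)*(n + 1)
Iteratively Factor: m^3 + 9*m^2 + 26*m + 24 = (m + 4)*(m^2 + 5*m + 6) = (m + 2)*(m + 4)*(m + 3)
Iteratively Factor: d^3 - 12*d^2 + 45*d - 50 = (d - 5)*(d^2 - 7*d + 10) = (d - 5)*(d - 2)*(d - 5)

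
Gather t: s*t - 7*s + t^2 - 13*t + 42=-7*s + t^2 + t*(s - 13) + 42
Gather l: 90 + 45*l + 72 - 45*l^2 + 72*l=-45*l^2 + 117*l + 162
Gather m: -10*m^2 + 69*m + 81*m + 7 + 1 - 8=-10*m^2 + 150*m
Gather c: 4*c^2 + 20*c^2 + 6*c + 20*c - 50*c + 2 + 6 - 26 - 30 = 24*c^2 - 24*c - 48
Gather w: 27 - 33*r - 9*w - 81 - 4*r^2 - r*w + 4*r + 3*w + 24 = -4*r^2 - 29*r + w*(-r - 6) - 30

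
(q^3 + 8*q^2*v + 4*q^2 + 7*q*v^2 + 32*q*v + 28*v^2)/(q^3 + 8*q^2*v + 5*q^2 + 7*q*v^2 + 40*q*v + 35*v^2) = (q + 4)/(q + 5)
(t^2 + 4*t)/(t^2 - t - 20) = t/(t - 5)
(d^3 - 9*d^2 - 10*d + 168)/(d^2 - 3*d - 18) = (d^2 - 3*d - 28)/(d + 3)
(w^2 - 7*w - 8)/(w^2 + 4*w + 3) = (w - 8)/(w + 3)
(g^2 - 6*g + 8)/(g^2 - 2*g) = (g - 4)/g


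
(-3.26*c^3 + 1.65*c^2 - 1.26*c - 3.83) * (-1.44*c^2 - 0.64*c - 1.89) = 4.6944*c^5 - 0.2896*c^4 + 6.9198*c^3 + 3.2031*c^2 + 4.8326*c + 7.2387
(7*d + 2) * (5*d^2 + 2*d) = 35*d^3 + 24*d^2 + 4*d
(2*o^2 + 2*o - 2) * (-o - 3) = -2*o^3 - 8*o^2 - 4*o + 6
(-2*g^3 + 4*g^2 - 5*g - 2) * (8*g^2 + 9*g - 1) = -16*g^5 + 14*g^4 - 2*g^3 - 65*g^2 - 13*g + 2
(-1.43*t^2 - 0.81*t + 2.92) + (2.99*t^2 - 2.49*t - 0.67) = 1.56*t^2 - 3.3*t + 2.25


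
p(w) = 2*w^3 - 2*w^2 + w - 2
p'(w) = 6*w^2 - 4*w + 1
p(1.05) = -0.84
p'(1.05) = 3.42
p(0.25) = -1.84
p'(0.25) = 0.38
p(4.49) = 143.21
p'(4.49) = 104.00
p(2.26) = 13.13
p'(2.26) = 22.61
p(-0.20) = -2.30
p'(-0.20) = 2.04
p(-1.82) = -22.50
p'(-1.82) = 28.15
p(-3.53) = -118.43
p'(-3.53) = 89.89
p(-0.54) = -3.44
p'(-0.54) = 4.91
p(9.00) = 1303.00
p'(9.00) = 451.00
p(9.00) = 1303.00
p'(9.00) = 451.00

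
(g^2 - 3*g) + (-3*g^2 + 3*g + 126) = 126 - 2*g^2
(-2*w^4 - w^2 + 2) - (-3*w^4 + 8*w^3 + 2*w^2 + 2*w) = w^4 - 8*w^3 - 3*w^2 - 2*w + 2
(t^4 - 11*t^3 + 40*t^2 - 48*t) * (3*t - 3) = 3*t^5 - 36*t^4 + 153*t^3 - 264*t^2 + 144*t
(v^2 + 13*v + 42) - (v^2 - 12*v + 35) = 25*v + 7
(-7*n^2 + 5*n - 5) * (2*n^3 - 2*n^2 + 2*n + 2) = -14*n^5 + 24*n^4 - 34*n^3 + 6*n^2 - 10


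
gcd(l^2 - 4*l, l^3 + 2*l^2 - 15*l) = l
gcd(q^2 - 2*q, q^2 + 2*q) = q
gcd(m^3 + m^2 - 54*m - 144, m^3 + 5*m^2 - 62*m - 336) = m^2 - 2*m - 48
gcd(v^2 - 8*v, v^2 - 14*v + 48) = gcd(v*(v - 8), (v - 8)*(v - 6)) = v - 8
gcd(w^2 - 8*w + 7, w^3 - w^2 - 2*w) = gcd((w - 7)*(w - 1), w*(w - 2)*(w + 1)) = 1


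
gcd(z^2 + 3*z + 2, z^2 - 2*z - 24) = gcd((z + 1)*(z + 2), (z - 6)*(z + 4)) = 1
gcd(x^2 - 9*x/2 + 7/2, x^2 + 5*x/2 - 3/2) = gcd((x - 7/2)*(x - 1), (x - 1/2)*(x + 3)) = 1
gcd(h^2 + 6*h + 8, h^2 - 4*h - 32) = h + 4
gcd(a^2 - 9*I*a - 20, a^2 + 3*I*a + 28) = a - 4*I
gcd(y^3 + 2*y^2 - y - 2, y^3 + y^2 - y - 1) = y^2 - 1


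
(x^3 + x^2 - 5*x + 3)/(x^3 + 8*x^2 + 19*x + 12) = (x^2 - 2*x + 1)/(x^2 + 5*x + 4)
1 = 1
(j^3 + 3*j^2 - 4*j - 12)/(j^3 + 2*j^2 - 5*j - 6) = (j + 2)/(j + 1)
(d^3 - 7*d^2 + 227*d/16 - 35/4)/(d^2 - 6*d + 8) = (d^2 - 3*d + 35/16)/(d - 2)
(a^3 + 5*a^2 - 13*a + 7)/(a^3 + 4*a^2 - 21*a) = (a^2 - 2*a + 1)/(a*(a - 3))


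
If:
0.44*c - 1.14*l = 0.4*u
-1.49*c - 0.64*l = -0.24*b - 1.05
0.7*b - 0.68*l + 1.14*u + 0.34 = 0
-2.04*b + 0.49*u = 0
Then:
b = -0.03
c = 0.58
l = 0.27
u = -0.12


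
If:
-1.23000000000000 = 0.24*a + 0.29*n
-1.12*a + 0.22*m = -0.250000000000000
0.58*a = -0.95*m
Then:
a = 0.20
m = -0.12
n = -4.41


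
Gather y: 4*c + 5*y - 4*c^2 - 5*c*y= -4*c^2 + 4*c + y*(5 - 5*c)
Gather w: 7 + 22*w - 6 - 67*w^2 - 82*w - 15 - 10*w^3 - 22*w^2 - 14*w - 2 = -10*w^3 - 89*w^2 - 74*w - 16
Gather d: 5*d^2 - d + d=5*d^2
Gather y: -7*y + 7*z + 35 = -7*y + 7*z + 35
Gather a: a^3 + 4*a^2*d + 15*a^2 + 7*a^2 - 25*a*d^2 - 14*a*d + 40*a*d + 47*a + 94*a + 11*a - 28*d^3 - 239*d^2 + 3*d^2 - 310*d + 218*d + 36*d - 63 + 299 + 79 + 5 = a^3 + a^2*(4*d + 22) + a*(-25*d^2 + 26*d + 152) - 28*d^3 - 236*d^2 - 56*d + 320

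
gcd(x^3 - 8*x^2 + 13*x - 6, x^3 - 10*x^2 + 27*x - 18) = x^2 - 7*x + 6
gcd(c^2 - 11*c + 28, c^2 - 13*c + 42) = c - 7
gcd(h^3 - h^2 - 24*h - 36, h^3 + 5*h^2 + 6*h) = h^2 + 5*h + 6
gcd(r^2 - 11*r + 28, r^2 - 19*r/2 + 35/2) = r - 7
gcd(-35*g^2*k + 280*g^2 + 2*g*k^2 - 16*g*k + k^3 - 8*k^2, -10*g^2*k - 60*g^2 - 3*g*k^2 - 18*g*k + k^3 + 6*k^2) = 5*g - k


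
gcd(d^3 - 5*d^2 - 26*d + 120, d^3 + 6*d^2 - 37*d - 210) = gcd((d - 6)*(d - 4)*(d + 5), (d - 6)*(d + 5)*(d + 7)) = d^2 - d - 30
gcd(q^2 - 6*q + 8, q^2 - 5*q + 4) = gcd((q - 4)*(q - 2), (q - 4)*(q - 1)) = q - 4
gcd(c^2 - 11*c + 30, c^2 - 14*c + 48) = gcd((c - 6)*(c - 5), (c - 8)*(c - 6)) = c - 6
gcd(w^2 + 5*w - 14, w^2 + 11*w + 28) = w + 7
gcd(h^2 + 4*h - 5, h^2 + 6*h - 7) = h - 1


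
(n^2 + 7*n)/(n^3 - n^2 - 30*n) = (n + 7)/(n^2 - n - 30)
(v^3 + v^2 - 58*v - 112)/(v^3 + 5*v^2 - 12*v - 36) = (v^2 - v - 56)/(v^2 + 3*v - 18)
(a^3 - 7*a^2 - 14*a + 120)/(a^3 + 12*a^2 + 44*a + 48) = (a^2 - 11*a + 30)/(a^2 + 8*a + 12)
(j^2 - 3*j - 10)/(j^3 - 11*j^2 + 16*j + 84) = (j - 5)/(j^2 - 13*j + 42)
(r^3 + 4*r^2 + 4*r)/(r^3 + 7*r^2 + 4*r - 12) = r*(r + 2)/(r^2 + 5*r - 6)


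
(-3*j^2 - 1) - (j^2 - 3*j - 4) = -4*j^2 + 3*j + 3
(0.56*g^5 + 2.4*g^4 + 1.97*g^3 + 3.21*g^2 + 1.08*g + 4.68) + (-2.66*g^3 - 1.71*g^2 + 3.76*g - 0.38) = 0.56*g^5 + 2.4*g^4 - 0.69*g^3 + 1.5*g^2 + 4.84*g + 4.3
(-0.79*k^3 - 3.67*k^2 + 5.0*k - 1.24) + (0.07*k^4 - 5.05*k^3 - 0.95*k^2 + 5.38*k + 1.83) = 0.07*k^4 - 5.84*k^3 - 4.62*k^2 + 10.38*k + 0.59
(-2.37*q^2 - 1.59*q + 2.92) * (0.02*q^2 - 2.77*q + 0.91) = -0.0474*q^4 + 6.5331*q^3 + 2.306*q^2 - 9.5353*q + 2.6572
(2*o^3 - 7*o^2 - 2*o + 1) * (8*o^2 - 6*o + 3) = 16*o^5 - 68*o^4 + 32*o^3 - o^2 - 12*o + 3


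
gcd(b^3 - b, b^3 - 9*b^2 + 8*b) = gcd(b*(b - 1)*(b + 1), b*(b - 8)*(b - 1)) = b^2 - b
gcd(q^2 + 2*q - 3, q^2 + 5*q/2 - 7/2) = q - 1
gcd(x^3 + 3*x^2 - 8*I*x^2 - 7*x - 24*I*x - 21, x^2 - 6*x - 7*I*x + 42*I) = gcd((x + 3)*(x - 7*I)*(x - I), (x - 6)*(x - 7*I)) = x - 7*I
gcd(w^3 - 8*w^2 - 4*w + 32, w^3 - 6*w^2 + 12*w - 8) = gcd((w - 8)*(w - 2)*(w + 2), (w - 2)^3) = w - 2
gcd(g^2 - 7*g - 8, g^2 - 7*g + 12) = 1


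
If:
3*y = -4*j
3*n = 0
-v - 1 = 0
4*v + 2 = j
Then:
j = -2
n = 0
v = -1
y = 8/3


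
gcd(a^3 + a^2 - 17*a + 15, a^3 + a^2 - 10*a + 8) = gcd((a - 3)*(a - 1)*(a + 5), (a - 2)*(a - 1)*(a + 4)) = a - 1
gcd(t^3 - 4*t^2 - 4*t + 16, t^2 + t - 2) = t + 2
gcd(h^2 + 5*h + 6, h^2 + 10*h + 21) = h + 3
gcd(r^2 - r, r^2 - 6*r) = r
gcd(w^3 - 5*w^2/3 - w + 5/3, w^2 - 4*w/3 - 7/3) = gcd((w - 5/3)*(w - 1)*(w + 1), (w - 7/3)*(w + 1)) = w + 1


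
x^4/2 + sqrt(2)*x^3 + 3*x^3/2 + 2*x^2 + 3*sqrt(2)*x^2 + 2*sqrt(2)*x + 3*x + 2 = (x/2 + 1)*(x + 1)*(x + sqrt(2))^2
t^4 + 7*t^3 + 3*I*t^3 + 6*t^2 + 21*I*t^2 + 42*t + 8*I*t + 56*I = (t + 7)*(t - 2*I)*(t + I)*(t + 4*I)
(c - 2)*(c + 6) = c^2 + 4*c - 12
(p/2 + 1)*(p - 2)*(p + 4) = p^3/2 + 2*p^2 - 2*p - 8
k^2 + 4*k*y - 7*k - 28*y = (k - 7)*(k + 4*y)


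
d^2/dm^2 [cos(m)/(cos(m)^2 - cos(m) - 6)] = (-(1 - cos(m)^2)^2 - cos(m)^5 - 34*cos(m)^3 + 4*cos(m)^2 - 11)/((cos(m) - 3)^3*(cos(m) + 2)^3)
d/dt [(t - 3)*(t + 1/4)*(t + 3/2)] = 3*t^2 - 5*t/2 - 39/8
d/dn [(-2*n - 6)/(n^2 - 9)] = 2/(n^2 - 6*n + 9)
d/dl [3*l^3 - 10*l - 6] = 9*l^2 - 10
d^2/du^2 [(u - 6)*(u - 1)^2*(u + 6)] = 12*u^2 - 12*u - 70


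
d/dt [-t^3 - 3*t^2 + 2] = 3*t*(-t - 2)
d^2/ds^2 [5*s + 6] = 0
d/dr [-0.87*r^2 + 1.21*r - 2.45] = 1.21 - 1.74*r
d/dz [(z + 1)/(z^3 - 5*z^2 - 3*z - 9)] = (z^3 - 5*z^2 - 3*z + (z + 1)*(-3*z^2 + 10*z + 3) - 9)/(-z^3 + 5*z^2 + 3*z + 9)^2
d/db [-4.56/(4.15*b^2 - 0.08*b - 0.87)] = (37.848*b - 0.3648)/(-4.15*b^2 + 0.08*b + 0.87)^2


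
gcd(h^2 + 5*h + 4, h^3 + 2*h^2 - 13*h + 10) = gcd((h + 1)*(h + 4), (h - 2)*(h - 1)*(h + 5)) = 1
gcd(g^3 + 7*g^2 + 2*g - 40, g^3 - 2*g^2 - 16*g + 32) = g^2 + 2*g - 8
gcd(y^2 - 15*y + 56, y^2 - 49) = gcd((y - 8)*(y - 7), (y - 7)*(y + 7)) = y - 7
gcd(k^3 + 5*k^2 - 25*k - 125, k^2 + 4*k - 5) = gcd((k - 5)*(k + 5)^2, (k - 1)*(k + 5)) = k + 5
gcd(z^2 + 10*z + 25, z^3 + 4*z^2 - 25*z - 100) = z + 5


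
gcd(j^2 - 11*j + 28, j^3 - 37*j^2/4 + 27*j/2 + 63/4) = j - 7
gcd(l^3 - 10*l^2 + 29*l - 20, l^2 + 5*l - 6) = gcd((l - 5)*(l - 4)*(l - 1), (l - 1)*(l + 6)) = l - 1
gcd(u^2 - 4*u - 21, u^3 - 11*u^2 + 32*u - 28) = u - 7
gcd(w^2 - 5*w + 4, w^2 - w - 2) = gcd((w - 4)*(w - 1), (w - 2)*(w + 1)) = 1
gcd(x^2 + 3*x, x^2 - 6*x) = x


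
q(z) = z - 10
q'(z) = 1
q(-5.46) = -15.46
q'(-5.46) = 1.00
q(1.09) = -8.91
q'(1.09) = 1.00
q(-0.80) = -10.80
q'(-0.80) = 1.00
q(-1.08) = -11.08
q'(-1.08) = 1.00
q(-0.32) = -10.32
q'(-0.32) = 1.00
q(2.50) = -7.50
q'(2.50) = 1.00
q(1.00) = -9.00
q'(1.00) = 1.00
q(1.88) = -8.12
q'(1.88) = 1.00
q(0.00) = -10.00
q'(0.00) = 1.00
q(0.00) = -10.00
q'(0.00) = 1.00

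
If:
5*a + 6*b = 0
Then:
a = -6*b/5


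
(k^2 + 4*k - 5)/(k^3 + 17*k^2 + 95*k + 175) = (k - 1)/(k^2 + 12*k + 35)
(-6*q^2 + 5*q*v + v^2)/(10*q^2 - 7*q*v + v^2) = (-6*q^2 + 5*q*v + v^2)/(10*q^2 - 7*q*v + v^2)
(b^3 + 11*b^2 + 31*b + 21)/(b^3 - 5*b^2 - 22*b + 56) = (b^3 + 11*b^2 + 31*b + 21)/(b^3 - 5*b^2 - 22*b + 56)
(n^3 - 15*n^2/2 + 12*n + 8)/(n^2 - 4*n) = n - 7/2 - 2/n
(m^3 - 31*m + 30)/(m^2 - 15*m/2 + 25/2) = 2*(m^2 + 5*m - 6)/(2*m - 5)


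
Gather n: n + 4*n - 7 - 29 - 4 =5*n - 40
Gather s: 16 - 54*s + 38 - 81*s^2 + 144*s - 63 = -81*s^2 + 90*s - 9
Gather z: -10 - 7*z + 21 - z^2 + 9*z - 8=-z^2 + 2*z + 3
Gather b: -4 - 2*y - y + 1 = -3*y - 3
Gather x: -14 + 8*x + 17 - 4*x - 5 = 4*x - 2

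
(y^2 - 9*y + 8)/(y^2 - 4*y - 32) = (y - 1)/(y + 4)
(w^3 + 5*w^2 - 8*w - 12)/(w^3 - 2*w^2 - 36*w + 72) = (w + 1)/(w - 6)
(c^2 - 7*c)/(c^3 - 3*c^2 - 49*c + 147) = c/(c^2 + 4*c - 21)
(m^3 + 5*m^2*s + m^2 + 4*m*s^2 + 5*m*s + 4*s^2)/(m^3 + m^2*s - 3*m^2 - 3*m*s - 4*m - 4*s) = (m + 4*s)/(m - 4)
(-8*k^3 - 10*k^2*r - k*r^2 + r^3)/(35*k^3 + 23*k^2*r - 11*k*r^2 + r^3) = (-8*k^2 - 2*k*r + r^2)/(35*k^2 - 12*k*r + r^2)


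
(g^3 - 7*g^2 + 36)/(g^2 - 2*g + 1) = (g^3 - 7*g^2 + 36)/(g^2 - 2*g + 1)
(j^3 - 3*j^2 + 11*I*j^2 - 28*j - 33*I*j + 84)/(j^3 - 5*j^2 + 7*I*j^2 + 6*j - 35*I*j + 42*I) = (j + 4*I)/(j - 2)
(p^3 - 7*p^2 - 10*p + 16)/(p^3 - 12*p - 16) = (p^2 - 9*p + 8)/(p^2 - 2*p - 8)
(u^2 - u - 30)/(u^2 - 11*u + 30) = (u + 5)/(u - 5)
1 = 1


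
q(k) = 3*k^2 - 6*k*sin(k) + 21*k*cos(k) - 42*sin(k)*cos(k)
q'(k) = -21*k*sin(k) - 6*k*cos(k) + 6*k + 42*sin(k)^2 - 6*sin(k) - 42*cos(k)^2 + 21*cos(k)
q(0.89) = -10.55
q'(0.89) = 4.73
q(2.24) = -4.23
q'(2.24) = -23.18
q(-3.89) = 142.08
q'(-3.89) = -7.43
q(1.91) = -0.03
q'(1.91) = -2.50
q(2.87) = -27.12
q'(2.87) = -40.15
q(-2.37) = 21.62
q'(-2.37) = -71.15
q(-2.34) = 19.53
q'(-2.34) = -68.05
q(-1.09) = 4.40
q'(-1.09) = 15.25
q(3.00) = -32.04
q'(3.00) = -35.03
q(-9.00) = 377.18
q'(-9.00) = -225.49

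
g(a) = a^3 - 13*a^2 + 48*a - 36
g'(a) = 3*a^2 - 26*a + 48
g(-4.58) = -624.61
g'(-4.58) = 230.01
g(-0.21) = -46.66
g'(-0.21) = 53.59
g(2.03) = 16.23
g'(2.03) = 7.58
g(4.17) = 10.62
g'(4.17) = -8.25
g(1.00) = 0.00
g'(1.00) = 25.00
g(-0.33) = -53.29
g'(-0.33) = 56.91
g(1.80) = 14.11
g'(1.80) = 10.92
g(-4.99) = -723.47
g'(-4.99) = 252.44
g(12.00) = 396.00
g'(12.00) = 168.00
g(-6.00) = -1008.00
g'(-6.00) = 312.00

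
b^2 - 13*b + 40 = (b - 8)*(b - 5)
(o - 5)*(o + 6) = o^2 + o - 30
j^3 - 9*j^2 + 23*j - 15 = (j - 5)*(j - 3)*(j - 1)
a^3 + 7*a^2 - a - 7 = (a - 1)*(a + 1)*(a + 7)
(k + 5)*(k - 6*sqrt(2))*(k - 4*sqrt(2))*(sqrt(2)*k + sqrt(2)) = sqrt(2)*k^4 - 20*k^3 + 6*sqrt(2)*k^3 - 120*k^2 + 53*sqrt(2)*k^2 - 100*k + 288*sqrt(2)*k + 240*sqrt(2)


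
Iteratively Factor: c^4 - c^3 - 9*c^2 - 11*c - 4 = (c + 1)*(c^3 - 2*c^2 - 7*c - 4) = (c - 4)*(c + 1)*(c^2 + 2*c + 1) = (c - 4)*(c + 1)^2*(c + 1)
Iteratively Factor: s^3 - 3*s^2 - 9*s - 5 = (s + 1)*(s^2 - 4*s - 5) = (s + 1)^2*(s - 5)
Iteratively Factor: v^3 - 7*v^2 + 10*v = (v - 5)*(v^2 - 2*v) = (v - 5)*(v - 2)*(v)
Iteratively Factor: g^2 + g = (g + 1)*(g)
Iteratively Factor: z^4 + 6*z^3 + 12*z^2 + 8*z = (z + 2)*(z^3 + 4*z^2 + 4*z) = (z + 2)^2*(z^2 + 2*z) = (z + 2)^3*(z)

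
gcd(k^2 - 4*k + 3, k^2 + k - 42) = 1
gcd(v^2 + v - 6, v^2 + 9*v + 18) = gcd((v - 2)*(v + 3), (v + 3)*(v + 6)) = v + 3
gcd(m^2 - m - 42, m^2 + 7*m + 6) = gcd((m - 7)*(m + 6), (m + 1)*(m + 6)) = m + 6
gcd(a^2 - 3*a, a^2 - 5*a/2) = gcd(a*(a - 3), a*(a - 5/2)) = a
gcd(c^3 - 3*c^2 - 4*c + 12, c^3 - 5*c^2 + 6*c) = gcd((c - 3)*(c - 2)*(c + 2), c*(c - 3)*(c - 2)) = c^2 - 5*c + 6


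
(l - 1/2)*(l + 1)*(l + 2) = l^3 + 5*l^2/2 + l/2 - 1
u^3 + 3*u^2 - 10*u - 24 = (u - 3)*(u + 2)*(u + 4)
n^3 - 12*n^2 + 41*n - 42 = (n - 7)*(n - 3)*(n - 2)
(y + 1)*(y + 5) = y^2 + 6*y + 5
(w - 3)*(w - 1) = w^2 - 4*w + 3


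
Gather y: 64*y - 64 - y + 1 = 63*y - 63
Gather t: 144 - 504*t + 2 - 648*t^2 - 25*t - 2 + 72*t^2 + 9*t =-576*t^2 - 520*t + 144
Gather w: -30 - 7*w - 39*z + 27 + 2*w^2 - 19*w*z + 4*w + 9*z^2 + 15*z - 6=2*w^2 + w*(-19*z - 3) + 9*z^2 - 24*z - 9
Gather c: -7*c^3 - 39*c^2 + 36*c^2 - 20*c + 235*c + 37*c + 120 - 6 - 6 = -7*c^3 - 3*c^2 + 252*c + 108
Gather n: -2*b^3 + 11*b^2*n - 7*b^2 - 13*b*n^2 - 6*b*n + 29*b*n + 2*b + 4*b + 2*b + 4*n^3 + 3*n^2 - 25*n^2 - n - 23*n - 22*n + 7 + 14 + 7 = -2*b^3 - 7*b^2 + 8*b + 4*n^3 + n^2*(-13*b - 22) + n*(11*b^2 + 23*b - 46) + 28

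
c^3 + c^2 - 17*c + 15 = (c - 3)*(c - 1)*(c + 5)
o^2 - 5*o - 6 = (o - 6)*(o + 1)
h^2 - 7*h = h*(h - 7)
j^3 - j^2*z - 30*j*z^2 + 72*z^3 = (j - 4*z)*(j - 3*z)*(j + 6*z)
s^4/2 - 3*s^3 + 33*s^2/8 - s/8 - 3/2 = (s/2 + 1/4)*(s - 4)*(s - 3/2)*(s - 1)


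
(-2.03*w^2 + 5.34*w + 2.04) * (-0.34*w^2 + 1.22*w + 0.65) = 0.6902*w^4 - 4.2922*w^3 + 4.5017*w^2 + 5.9598*w + 1.326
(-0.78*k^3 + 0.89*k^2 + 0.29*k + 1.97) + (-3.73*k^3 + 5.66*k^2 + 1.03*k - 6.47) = -4.51*k^3 + 6.55*k^2 + 1.32*k - 4.5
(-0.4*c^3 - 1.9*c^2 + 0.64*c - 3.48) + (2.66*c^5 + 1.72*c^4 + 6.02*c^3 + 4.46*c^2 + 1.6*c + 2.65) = 2.66*c^5 + 1.72*c^4 + 5.62*c^3 + 2.56*c^2 + 2.24*c - 0.83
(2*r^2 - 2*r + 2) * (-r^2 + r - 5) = -2*r^4 + 4*r^3 - 14*r^2 + 12*r - 10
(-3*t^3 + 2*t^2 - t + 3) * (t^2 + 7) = -3*t^5 + 2*t^4 - 22*t^3 + 17*t^2 - 7*t + 21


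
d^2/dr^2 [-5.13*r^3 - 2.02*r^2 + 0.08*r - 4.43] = -30.78*r - 4.04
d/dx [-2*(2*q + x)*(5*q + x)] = -14*q - 4*x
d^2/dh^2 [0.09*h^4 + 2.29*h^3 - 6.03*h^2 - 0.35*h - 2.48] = 1.08*h^2 + 13.74*h - 12.06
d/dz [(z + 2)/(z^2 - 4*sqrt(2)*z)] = (-z^2 - 4*z + 8*sqrt(2))/(z^2*(z^2 - 8*sqrt(2)*z + 32))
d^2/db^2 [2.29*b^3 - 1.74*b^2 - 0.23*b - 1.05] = 13.74*b - 3.48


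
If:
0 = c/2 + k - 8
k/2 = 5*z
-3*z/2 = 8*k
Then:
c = 16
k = 0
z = 0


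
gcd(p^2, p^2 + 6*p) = p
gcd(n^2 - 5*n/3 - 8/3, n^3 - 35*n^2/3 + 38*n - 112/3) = n - 8/3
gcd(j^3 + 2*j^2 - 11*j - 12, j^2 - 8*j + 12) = 1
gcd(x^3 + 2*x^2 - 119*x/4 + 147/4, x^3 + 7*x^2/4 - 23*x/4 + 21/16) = x - 3/2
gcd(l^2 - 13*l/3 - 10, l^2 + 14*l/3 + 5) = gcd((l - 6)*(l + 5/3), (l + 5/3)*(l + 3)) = l + 5/3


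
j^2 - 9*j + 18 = (j - 6)*(j - 3)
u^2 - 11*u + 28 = (u - 7)*(u - 4)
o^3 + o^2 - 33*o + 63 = (o - 3)^2*(o + 7)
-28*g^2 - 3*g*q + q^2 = (-7*g + q)*(4*g + q)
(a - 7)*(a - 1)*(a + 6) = a^3 - 2*a^2 - 41*a + 42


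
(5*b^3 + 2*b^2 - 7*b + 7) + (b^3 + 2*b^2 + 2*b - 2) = 6*b^3 + 4*b^2 - 5*b + 5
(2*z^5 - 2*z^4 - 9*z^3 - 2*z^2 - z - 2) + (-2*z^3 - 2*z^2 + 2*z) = 2*z^5 - 2*z^4 - 11*z^3 - 4*z^2 + z - 2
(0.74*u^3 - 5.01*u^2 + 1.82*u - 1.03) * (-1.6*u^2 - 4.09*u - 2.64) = -1.184*u^5 + 4.9894*u^4 + 15.6253*u^3 + 7.4306*u^2 - 0.5921*u + 2.7192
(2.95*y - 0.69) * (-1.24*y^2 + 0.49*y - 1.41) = -3.658*y^3 + 2.3011*y^2 - 4.4976*y + 0.9729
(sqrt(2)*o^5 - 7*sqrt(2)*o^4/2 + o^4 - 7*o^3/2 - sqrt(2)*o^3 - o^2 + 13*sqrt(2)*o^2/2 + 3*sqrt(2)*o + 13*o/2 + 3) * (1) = sqrt(2)*o^5 - 7*sqrt(2)*o^4/2 + o^4 - 7*o^3/2 - sqrt(2)*o^3 - o^2 + 13*sqrt(2)*o^2/2 + 3*sqrt(2)*o + 13*o/2 + 3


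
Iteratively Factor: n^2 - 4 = (n + 2)*(n - 2)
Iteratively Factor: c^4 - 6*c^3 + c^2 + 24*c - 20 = (c - 2)*(c^3 - 4*c^2 - 7*c + 10) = (c - 5)*(c - 2)*(c^2 + c - 2) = (c - 5)*(c - 2)*(c + 2)*(c - 1)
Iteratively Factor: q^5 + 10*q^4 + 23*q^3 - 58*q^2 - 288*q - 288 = (q + 4)*(q^4 + 6*q^3 - q^2 - 54*q - 72) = (q + 2)*(q + 4)*(q^3 + 4*q^2 - 9*q - 36) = (q + 2)*(q + 3)*(q + 4)*(q^2 + q - 12) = (q - 3)*(q + 2)*(q + 3)*(q + 4)*(q + 4)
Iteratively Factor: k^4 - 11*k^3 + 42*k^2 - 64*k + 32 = (k - 4)*(k^3 - 7*k^2 + 14*k - 8) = (k - 4)^2*(k^2 - 3*k + 2) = (k - 4)^2*(k - 2)*(k - 1)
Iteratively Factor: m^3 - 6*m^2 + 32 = (m + 2)*(m^2 - 8*m + 16) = (m - 4)*(m + 2)*(m - 4)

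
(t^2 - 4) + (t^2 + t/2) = 2*t^2 + t/2 - 4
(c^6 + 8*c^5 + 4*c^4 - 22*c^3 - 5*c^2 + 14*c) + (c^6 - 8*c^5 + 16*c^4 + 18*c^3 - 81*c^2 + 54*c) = 2*c^6 + 20*c^4 - 4*c^3 - 86*c^2 + 68*c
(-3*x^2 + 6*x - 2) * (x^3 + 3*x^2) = -3*x^5 - 3*x^4 + 16*x^3 - 6*x^2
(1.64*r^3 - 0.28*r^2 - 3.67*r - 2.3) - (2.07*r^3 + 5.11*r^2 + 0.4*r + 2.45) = -0.43*r^3 - 5.39*r^2 - 4.07*r - 4.75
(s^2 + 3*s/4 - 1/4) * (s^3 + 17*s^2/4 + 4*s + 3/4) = s^5 + 5*s^4 + 111*s^3/16 + 43*s^2/16 - 7*s/16 - 3/16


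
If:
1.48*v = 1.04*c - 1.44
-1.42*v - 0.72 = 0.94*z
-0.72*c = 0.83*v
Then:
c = 0.62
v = -0.54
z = 0.05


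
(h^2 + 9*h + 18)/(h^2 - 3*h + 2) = (h^2 + 9*h + 18)/(h^2 - 3*h + 2)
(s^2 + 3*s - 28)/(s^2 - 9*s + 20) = (s + 7)/(s - 5)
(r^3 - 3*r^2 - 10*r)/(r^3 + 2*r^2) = (r - 5)/r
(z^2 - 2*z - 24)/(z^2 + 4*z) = (z - 6)/z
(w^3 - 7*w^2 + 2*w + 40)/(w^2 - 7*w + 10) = (w^2 - 2*w - 8)/(w - 2)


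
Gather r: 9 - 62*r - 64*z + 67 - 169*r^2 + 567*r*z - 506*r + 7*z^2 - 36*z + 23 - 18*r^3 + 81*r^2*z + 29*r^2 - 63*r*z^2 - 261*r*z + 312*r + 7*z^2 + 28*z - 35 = -18*r^3 + r^2*(81*z - 140) + r*(-63*z^2 + 306*z - 256) + 14*z^2 - 72*z + 64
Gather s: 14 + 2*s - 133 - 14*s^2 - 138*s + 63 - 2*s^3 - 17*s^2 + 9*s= -2*s^3 - 31*s^2 - 127*s - 56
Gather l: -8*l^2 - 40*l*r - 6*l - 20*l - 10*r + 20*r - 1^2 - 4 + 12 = -8*l^2 + l*(-40*r - 26) + 10*r + 7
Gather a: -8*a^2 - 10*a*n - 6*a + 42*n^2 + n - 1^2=-8*a^2 + a*(-10*n - 6) + 42*n^2 + n - 1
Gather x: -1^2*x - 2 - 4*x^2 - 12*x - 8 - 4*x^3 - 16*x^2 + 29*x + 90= -4*x^3 - 20*x^2 + 16*x + 80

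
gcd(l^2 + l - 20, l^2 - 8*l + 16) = l - 4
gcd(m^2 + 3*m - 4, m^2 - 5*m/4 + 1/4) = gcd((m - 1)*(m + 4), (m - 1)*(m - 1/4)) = m - 1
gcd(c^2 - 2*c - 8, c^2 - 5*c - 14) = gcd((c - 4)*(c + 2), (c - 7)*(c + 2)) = c + 2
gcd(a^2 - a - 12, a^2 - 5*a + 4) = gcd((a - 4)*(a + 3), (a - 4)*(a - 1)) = a - 4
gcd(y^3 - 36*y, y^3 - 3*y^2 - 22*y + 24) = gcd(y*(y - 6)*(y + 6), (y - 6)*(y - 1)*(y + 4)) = y - 6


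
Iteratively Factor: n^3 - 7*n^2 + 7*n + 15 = (n - 3)*(n^2 - 4*n - 5) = (n - 3)*(n + 1)*(n - 5)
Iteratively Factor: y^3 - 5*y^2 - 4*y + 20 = (y - 2)*(y^2 - 3*y - 10) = (y - 2)*(y + 2)*(y - 5)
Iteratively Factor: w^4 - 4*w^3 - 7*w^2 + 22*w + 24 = (w - 4)*(w^3 - 7*w - 6) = (w - 4)*(w + 2)*(w^2 - 2*w - 3) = (w - 4)*(w - 3)*(w + 2)*(w + 1)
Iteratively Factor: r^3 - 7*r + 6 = (r - 2)*(r^2 + 2*r - 3) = (r - 2)*(r - 1)*(r + 3)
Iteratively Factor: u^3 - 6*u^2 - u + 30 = (u + 2)*(u^2 - 8*u + 15) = (u - 3)*(u + 2)*(u - 5)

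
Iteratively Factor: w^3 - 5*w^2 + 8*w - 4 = (w - 1)*(w^2 - 4*w + 4) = (w - 2)*(w - 1)*(w - 2)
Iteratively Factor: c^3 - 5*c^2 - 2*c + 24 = (c + 2)*(c^2 - 7*c + 12) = (c - 3)*(c + 2)*(c - 4)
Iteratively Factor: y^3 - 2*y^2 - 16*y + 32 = (y - 4)*(y^2 + 2*y - 8) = (y - 4)*(y + 4)*(y - 2)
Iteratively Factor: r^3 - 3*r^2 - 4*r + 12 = (r - 2)*(r^2 - r - 6) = (r - 2)*(r + 2)*(r - 3)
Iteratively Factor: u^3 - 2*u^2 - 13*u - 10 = (u + 2)*(u^2 - 4*u - 5) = (u + 1)*(u + 2)*(u - 5)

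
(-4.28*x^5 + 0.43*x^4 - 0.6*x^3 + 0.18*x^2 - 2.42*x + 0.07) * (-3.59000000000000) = 15.3652*x^5 - 1.5437*x^4 + 2.154*x^3 - 0.6462*x^2 + 8.6878*x - 0.2513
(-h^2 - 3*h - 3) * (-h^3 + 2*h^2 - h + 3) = h^5 + h^4 - 2*h^3 - 6*h^2 - 6*h - 9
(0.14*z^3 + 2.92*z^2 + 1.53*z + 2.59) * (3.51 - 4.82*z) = -0.6748*z^4 - 13.583*z^3 + 2.8746*z^2 - 7.1135*z + 9.0909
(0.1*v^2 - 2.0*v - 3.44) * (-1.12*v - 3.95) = -0.112*v^3 + 1.845*v^2 + 11.7528*v + 13.588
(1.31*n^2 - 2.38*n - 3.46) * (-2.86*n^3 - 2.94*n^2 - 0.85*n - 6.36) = -3.7466*n^5 + 2.9554*n^4 + 15.7793*n^3 + 3.8638*n^2 + 18.0778*n + 22.0056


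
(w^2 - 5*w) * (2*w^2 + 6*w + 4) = 2*w^4 - 4*w^3 - 26*w^2 - 20*w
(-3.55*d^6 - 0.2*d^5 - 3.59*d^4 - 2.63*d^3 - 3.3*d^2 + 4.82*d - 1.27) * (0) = 0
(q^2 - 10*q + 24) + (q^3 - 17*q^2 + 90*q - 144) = q^3 - 16*q^2 + 80*q - 120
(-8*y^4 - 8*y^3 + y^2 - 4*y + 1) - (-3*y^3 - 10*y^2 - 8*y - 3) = -8*y^4 - 5*y^3 + 11*y^2 + 4*y + 4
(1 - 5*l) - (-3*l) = 1 - 2*l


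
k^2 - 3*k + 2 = (k - 2)*(k - 1)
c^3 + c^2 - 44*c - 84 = (c - 7)*(c + 2)*(c + 6)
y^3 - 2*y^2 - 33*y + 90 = (y - 5)*(y - 3)*(y + 6)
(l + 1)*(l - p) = l^2 - l*p + l - p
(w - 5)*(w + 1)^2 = w^3 - 3*w^2 - 9*w - 5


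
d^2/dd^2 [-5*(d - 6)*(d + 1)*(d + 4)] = 10 - 30*d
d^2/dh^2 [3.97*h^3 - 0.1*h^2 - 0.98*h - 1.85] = 23.82*h - 0.2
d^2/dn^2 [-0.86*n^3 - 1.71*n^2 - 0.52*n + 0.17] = -5.16*n - 3.42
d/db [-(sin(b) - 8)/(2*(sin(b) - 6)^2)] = (sin(b) - 10)*cos(b)/(2*(sin(b) - 6)^3)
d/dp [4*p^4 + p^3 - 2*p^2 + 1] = p*(16*p^2 + 3*p - 4)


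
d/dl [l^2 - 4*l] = 2*l - 4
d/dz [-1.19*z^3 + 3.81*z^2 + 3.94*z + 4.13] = -3.57*z^2 + 7.62*z + 3.94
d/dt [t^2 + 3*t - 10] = 2*t + 3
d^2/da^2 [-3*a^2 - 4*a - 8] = -6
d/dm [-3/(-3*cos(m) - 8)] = 9*sin(m)/(3*cos(m) + 8)^2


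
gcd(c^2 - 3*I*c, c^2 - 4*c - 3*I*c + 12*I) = c - 3*I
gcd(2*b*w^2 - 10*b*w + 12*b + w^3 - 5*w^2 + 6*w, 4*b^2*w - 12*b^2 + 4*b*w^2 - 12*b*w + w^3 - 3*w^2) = 2*b*w - 6*b + w^2 - 3*w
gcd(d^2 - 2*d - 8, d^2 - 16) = d - 4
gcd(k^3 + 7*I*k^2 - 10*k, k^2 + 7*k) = k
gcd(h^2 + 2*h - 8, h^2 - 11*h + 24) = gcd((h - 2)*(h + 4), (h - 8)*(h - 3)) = 1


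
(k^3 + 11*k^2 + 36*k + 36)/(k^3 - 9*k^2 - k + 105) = (k^2 + 8*k + 12)/(k^2 - 12*k + 35)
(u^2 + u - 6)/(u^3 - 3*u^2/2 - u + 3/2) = 2*(u^2 + u - 6)/(2*u^3 - 3*u^2 - 2*u + 3)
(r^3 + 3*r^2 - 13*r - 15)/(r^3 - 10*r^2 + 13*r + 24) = (r + 5)/(r - 8)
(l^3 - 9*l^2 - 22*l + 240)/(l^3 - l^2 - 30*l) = (l - 8)/l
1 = 1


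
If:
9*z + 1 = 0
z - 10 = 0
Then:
No Solution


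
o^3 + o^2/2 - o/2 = o*(o - 1/2)*(o + 1)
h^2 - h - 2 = (h - 2)*(h + 1)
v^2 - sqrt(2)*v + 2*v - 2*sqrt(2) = (v + 2)*(v - sqrt(2))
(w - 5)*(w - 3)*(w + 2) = w^3 - 6*w^2 - w + 30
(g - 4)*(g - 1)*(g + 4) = g^3 - g^2 - 16*g + 16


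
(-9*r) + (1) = 1 - 9*r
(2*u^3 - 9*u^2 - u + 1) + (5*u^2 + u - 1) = 2*u^3 - 4*u^2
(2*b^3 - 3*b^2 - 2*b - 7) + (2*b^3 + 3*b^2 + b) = 4*b^3 - b - 7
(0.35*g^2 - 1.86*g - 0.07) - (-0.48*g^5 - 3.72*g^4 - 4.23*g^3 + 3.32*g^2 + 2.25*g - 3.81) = 0.48*g^5 + 3.72*g^4 + 4.23*g^3 - 2.97*g^2 - 4.11*g + 3.74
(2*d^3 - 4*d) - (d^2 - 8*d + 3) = 2*d^3 - d^2 + 4*d - 3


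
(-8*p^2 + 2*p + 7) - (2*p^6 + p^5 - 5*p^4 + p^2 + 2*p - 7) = -2*p^6 - p^5 + 5*p^4 - 9*p^2 + 14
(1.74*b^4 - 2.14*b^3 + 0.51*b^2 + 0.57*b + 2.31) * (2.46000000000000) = 4.2804*b^4 - 5.2644*b^3 + 1.2546*b^2 + 1.4022*b + 5.6826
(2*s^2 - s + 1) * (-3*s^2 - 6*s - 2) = -6*s^4 - 9*s^3 - s^2 - 4*s - 2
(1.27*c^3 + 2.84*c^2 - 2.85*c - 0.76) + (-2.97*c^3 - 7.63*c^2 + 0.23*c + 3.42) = -1.7*c^3 - 4.79*c^2 - 2.62*c + 2.66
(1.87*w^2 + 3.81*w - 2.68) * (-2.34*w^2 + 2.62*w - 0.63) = -4.3758*w^4 - 4.016*w^3 + 15.0753*w^2 - 9.4219*w + 1.6884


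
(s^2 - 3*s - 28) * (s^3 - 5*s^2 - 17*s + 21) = s^5 - 8*s^4 - 30*s^3 + 212*s^2 + 413*s - 588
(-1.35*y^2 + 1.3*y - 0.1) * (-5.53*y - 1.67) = 7.4655*y^3 - 4.9345*y^2 - 1.618*y + 0.167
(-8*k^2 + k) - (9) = -8*k^2 + k - 9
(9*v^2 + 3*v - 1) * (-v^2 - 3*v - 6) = -9*v^4 - 30*v^3 - 62*v^2 - 15*v + 6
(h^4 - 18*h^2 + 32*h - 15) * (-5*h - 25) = -5*h^5 - 25*h^4 + 90*h^3 + 290*h^2 - 725*h + 375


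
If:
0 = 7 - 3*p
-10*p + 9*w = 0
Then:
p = 7/3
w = 70/27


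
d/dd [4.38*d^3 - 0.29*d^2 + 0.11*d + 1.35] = 13.14*d^2 - 0.58*d + 0.11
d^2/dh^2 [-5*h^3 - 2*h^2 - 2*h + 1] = -30*h - 4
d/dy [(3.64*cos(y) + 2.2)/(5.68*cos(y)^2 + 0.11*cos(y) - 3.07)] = (20.6752*cos(y)^2 + 24.992*cos(y) + 11.4168)*sin(y)/(32.2624*cos(y)^4 + 1.2496*cos(y)^3 - 34.8631*cos(y)^2 - 0.6754*cos(y) + 9.4249)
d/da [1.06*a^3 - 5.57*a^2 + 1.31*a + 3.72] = 3.18*a^2 - 11.14*a + 1.31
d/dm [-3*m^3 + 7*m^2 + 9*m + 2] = -9*m^2 + 14*m + 9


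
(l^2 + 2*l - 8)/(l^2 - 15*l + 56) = (l^2 + 2*l - 8)/(l^2 - 15*l + 56)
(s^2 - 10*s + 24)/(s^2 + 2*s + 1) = (s^2 - 10*s + 24)/(s^2 + 2*s + 1)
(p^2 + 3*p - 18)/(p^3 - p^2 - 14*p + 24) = (p + 6)/(p^2 + 2*p - 8)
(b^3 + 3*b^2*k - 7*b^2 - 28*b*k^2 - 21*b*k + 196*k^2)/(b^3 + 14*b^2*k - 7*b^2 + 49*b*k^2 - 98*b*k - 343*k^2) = (b - 4*k)/(b + 7*k)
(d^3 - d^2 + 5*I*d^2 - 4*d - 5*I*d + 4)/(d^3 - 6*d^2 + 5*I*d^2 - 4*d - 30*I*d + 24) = (d - 1)/(d - 6)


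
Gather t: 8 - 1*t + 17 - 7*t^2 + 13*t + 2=-7*t^2 + 12*t + 27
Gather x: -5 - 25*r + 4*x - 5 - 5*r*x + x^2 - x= -25*r + x^2 + x*(3 - 5*r) - 10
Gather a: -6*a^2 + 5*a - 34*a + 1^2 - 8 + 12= -6*a^2 - 29*a + 5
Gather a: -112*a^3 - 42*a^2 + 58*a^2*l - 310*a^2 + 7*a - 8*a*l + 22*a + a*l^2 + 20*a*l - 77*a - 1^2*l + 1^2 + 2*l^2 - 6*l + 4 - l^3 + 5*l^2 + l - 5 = -112*a^3 + a^2*(58*l - 352) + a*(l^2 + 12*l - 48) - l^3 + 7*l^2 - 6*l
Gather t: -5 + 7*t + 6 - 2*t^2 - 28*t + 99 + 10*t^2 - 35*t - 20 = 8*t^2 - 56*t + 80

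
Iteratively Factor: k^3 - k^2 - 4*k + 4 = (k + 2)*(k^2 - 3*k + 2) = (k - 2)*(k + 2)*(k - 1)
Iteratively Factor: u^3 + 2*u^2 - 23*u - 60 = (u + 4)*(u^2 - 2*u - 15) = (u + 3)*(u + 4)*(u - 5)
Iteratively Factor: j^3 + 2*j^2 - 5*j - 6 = (j + 1)*(j^2 + j - 6) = (j - 2)*(j + 1)*(j + 3)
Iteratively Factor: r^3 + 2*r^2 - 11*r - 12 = (r + 1)*(r^2 + r - 12) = (r - 3)*(r + 1)*(r + 4)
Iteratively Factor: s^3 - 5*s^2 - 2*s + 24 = (s - 4)*(s^2 - s - 6) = (s - 4)*(s + 2)*(s - 3)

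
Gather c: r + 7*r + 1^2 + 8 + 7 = 8*r + 16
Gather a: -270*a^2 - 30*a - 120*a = -270*a^2 - 150*a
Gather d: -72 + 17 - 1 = -56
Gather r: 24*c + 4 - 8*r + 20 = 24*c - 8*r + 24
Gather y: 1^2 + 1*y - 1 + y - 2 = 2*y - 2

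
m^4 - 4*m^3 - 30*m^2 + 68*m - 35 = (m - 7)*(m - 1)^2*(m + 5)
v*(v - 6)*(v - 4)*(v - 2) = v^4 - 12*v^3 + 44*v^2 - 48*v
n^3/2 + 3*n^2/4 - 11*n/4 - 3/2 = (n/2 + 1/4)*(n - 2)*(n + 3)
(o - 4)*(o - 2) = o^2 - 6*o + 8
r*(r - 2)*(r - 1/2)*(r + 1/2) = r^4 - 2*r^3 - r^2/4 + r/2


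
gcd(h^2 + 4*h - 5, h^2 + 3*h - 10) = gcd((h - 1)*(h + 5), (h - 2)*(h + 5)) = h + 5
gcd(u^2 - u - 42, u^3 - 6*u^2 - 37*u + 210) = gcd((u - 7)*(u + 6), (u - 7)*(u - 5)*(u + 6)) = u^2 - u - 42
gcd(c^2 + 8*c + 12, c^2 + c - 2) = c + 2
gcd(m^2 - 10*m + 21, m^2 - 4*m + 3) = m - 3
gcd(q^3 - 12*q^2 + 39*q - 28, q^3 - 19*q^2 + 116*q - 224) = q^2 - 11*q + 28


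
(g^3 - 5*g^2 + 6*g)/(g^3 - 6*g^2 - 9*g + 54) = g*(g - 2)/(g^2 - 3*g - 18)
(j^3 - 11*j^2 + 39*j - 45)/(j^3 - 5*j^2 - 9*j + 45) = (j - 3)/(j + 3)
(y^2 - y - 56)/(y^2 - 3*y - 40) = (y + 7)/(y + 5)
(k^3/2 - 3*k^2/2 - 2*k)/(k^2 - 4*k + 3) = k*(k^2 - 3*k - 4)/(2*(k^2 - 4*k + 3))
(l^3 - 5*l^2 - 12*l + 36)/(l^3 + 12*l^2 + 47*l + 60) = (l^2 - 8*l + 12)/(l^2 + 9*l + 20)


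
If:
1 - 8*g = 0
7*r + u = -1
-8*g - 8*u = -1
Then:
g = 1/8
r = -1/7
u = 0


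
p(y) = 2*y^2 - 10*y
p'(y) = 4*y - 10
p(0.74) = -6.30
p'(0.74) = -7.04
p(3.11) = -11.76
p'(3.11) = 2.44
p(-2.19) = 31.49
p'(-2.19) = -18.76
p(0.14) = -1.36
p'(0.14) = -9.44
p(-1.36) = 17.30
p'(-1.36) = -15.44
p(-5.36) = 111.06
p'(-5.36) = -31.44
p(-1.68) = 22.44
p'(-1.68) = -16.72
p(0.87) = -7.19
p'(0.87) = -6.52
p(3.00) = -12.00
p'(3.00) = 2.00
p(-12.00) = 408.00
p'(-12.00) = -58.00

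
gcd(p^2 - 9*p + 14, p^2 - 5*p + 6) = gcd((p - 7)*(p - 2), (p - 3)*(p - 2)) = p - 2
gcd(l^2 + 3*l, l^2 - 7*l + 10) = 1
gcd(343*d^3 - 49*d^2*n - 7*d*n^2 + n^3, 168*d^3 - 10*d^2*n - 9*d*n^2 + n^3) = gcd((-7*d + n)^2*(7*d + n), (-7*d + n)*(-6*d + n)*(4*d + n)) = 7*d - n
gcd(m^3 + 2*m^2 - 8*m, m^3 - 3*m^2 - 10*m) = m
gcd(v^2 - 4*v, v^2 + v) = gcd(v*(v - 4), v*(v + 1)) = v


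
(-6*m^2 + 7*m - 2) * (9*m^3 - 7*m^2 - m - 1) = -54*m^5 + 105*m^4 - 61*m^3 + 13*m^2 - 5*m + 2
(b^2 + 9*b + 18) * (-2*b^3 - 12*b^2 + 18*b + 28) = -2*b^5 - 30*b^4 - 126*b^3 - 26*b^2 + 576*b + 504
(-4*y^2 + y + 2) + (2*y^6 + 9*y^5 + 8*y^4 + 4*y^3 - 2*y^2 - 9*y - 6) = 2*y^6 + 9*y^5 + 8*y^4 + 4*y^3 - 6*y^2 - 8*y - 4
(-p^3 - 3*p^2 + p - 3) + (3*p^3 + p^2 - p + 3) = 2*p^3 - 2*p^2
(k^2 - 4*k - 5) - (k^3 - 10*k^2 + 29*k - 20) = -k^3 + 11*k^2 - 33*k + 15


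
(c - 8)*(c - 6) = c^2 - 14*c + 48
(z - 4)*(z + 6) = z^2 + 2*z - 24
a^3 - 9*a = a*(a - 3)*(a + 3)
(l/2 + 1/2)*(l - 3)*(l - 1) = l^3/2 - 3*l^2/2 - l/2 + 3/2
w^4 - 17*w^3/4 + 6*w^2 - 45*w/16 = w*(w - 3/2)^2*(w - 5/4)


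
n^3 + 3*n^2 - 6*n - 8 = (n - 2)*(n + 1)*(n + 4)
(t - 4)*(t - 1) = t^2 - 5*t + 4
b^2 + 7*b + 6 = (b + 1)*(b + 6)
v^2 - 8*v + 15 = (v - 5)*(v - 3)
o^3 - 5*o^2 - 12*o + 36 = (o - 6)*(o - 2)*(o + 3)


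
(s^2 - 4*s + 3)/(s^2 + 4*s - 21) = (s - 1)/(s + 7)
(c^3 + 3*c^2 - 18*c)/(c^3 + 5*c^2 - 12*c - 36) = c/(c + 2)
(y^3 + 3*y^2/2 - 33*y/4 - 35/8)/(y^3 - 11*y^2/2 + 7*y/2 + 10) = (y^2 + 4*y + 7/4)/(y^2 - 3*y - 4)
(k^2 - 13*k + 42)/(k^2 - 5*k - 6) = (k - 7)/(k + 1)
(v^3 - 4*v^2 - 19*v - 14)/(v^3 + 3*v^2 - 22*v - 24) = (v^2 - 5*v - 14)/(v^2 + 2*v - 24)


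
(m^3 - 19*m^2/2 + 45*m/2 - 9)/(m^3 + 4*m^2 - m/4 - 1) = 2*(m^2 - 9*m + 18)/(2*m^2 + 9*m + 4)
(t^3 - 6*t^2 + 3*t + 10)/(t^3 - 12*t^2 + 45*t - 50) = (t + 1)/(t - 5)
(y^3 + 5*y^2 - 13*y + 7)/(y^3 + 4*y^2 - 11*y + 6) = (y + 7)/(y + 6)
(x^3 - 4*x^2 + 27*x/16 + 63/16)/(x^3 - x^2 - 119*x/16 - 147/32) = 2*(4*x^2 - 19*x + 21)/(8*x^2 - 14*x - 49)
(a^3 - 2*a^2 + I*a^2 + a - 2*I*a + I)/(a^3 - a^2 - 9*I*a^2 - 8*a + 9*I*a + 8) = (a^2 + a*(-1 + I) - I)/(a^2 - 9*I*a - 8)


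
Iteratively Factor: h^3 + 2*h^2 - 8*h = (h - 2)*(h^2 + 4*h) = h*(h - 2)*(h + 4)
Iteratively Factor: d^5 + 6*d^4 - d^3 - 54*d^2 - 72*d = (d + 4)*(d^4 + 2*d^3 - 9*d^2 - 18*d) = (d + 2)*(d + 4)*(d^3 - 9*d) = (d + 2)*(d + 3)*(d + 4)*(d^2 - 3*d) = d*(d + 2)*(d + 3)*(d + 4)*(d - 3)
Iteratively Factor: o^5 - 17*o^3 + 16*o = (o)*(o^4 - 17*o^2 + 16) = o*(o + 4)*(o^3 - 4*o^2 - o + 4) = o*(o - 1)*(o + 4)*(o^2 - 3*o - 4) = o*(o - 1)*(o + 1)*(o + 4)*(o - 4)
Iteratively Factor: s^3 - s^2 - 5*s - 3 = (s + 1)*(s^2 - 2*s - 3) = (s + 1)^2*(s - 3)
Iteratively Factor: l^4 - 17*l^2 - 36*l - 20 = (l - 5)*(l^3 + 5*l^2 + 8*l + 4) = (l - 5)*(l + 2)*(l^2 + 3*l + 2) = (l - 5)*(l + 1)*(l + 2)*(l + 2)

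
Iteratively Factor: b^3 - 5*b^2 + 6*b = (b)*(b^2 - 5*b + 6) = b*(b - 2)*(b - 3)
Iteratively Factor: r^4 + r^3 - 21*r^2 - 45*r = (r + 3)*(r^3 - 2*r^2 - 15*r) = (r + 3)^2*(r^2 - 5*r) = r*(r + 3)^2*(r - 5)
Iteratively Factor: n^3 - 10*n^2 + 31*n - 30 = (n - 2)*(n^2 - 8*n + 15) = (n - 3)*(n - 2)*(n - 5)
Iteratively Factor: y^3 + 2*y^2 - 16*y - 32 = (y - 4)*(y^2 + 6*y + 8) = (y - 4)*(y + 2)*(y + 4)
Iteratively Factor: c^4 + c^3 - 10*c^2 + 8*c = (c)*(c^3 + c^2 - 10*c + 8) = c*(c - 1)*(c^2 + 2*c - 8) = c*(c - 1)*(c + 4)*(c - 2)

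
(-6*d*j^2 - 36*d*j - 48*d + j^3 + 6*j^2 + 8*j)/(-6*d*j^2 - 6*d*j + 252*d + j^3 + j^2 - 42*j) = (j^2 + 6*j + 8)/(j^2 + j - 42)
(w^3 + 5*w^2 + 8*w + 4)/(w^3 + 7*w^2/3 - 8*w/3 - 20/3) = 3*(w + 1)/(3*w - 5)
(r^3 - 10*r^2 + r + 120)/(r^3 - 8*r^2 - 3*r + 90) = (r - 8)/(r - 6)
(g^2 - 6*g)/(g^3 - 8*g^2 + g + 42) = g*(g - 6)/(g^3 - 8*g^2 + g + 42)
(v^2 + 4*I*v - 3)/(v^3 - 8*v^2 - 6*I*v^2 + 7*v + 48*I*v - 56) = (v + 3*I)/(v^2 - v*(8 + 7*I) + 56*I)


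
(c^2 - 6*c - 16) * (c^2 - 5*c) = c^4 - 11*c^3 + 14*c^2 + 80*c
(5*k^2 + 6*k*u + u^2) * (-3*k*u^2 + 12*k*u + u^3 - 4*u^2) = -15*k^3*u^2 + 60*k^3*u - 13*k^2*u^3 + 52*k^2*u^2 + 3*k*u^4 - 12*k*u^3 + u^5 - 4*u^4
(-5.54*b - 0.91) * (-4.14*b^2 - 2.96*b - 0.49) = 22.9356*b^3 + 20.1658*b^2 + 5.4082*b + 0.4459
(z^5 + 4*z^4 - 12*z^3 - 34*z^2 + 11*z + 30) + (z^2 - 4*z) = z^5 + 4*z^4 - 12*z^3 - 33*z^2 + 7*z + 30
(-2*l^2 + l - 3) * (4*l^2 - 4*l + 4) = -8*l^4 + 12*l^3 - 24*l^2 + 16*l - 12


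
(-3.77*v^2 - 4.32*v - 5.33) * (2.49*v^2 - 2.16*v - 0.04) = -9.3873*v^4 - 2.6136*v^3 - 3.7897*v^2 + 11.6856*v + 0.2132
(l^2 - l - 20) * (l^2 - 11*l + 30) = l^4 - 12*l^3 + 21*l^2 + 190*l - 600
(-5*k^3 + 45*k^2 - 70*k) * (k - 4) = -5*k^4 + 65*k^3 - 250*k^2 + 280*k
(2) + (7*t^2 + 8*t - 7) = 7*t^2 + 8*t - 5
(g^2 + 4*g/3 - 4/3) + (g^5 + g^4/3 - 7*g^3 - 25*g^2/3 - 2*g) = g^5 + g^4/3 - 7*g^3 - 22*g^2/3 - 2*g/3 - 4/3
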